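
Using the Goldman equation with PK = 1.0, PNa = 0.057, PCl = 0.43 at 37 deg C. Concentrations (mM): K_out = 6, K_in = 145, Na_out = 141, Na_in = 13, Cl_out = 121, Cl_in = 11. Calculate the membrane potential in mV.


Vm = (RT/F)*ln((PK*Ko + PNa*Nao + PCl*Cli)/(PK*Ki + PNa*Nai + PCl*Clo))
Numer = 18.767, Denom = 197.771
Vm = -62.94 mV


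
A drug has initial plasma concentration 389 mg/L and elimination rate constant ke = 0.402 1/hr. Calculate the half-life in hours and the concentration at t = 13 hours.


t_half = ln(2) / ke = 0.693147 / 0.402 = 1.724 hr
C(t) = C0 * exp(-ke*t) = 389 * exp(-0.402*13)
C(13) = 2.091 mg/L


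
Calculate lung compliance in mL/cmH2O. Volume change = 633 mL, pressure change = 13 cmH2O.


C = dV / dP
C = 633 / 13
C = 48.69 mL/cmH2O


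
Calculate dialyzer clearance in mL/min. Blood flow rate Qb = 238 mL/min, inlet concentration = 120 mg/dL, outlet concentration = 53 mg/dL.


K = Qb * (Cb_in - Cb_out) / Cb_in
K = 238 * (120 - 53) / 120
K = 132.9 mL/min


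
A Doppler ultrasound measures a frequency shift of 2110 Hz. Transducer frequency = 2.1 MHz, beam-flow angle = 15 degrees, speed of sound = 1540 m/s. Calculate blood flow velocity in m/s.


v = fd * c / (2 * f0 * cos(theta))
v = 2110 * 1540 / (2 * 2.1000e+06 * cos(15))
v = 0.801 m/s


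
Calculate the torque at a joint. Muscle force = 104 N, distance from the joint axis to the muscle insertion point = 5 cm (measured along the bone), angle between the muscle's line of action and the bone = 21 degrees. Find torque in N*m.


Torque = F * d * sin(theta)   (moment arm = d*sin(theta))
d = 5 cm = 0.05 m
Torque = 104 * 0.05 * sin(21)
Torque = 1.864 N*m


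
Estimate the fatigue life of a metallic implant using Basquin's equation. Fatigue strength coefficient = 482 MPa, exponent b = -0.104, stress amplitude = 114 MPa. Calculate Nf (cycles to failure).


sigma_a = sigma_f' * (2Nf)^b
2Nf = (sigma_a/sigma_f')^(1/b)
2Nf = (114/482)^(1/-0.104)
2Nf = 1048571.3
Nf = 5.243e+05


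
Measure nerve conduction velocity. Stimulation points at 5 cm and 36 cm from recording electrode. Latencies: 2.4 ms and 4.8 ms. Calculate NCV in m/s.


Distance = (36 - 5) / 100 = 0.31 m
dt = (4.8 - 2.4) / 1000 = 0.0024 s
NCV = dist / dt = 129.2 m/s


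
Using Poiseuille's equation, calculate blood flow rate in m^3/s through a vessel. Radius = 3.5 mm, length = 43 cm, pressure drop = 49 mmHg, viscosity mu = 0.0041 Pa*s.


Q = pi*r^4*dP / (8*mu*L)
r = 0.0035 m, L = 0.43 m
dP = 49 mmHg = 6532.778 Pa
Q = 2.1836e-04 m^3/s


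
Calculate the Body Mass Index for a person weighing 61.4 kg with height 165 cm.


BMI = weight / height^2
height = 165 cm = 1.65 m
BMI = 61.4 / 1.65^2
BMI = 22.55 kg/m^2


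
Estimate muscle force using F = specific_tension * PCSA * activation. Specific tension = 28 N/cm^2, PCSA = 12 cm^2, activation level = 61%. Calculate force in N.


F = sigma * PCSA * activation
F = 28 * 12 * 0.61
F = 205 N


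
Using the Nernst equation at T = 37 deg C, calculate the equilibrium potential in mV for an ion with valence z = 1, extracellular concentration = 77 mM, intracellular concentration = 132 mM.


E = (RT/(zF)) * ln(C_out/C_in)
T = 37 + 273.15 = 310.15 K
E = (8.314 * 310.15 / (1 * 96485)) * ln(77/132)
E = -14.4 mV


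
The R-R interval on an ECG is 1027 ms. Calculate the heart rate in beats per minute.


HR = 60 / RR_interval(s)
RR = 1027 ms = 1.027 s
HR = 60 / 1.027 = 58.42 bpm


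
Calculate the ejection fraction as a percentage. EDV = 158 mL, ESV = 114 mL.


SV = EDV - ESV = 158 - 114 = 44 mL
EF = SV/EDV * 100 = 44/158 * 100
EF = 27.85%


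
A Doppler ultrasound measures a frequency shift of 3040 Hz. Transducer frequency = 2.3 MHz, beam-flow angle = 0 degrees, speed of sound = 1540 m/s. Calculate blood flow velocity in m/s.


v = fd * c / (2 * f0 * cos(theta))
v = 3040 * 1540 / (2 * 2.3000e+06 * cos(0))
v = 1.018 m/s


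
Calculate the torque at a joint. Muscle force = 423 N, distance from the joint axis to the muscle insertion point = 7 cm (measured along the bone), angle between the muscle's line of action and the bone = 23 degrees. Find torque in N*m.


Torque = F * d * sin(theta)   (moment arm = d*sin(theta))
d = 7 cm = 0.07 m
Torque = 423 * 0.07 * sin(23)
Torque = 11.57 N*m


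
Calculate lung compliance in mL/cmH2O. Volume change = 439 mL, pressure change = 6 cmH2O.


C = dV / dP
C = 439 / 6
C = 73.17 mL/cmH2O


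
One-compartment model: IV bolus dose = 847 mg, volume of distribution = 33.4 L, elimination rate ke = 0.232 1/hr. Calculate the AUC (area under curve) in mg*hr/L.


C0 = Dose/Vd = 847/33.4 = 25.3593 mg/L
AUC = C0/ke = 25.3593/0.232
AUC = 109.3 mg*hr/L


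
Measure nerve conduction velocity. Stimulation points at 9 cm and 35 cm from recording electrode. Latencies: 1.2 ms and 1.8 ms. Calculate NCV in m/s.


Distance = (35 - 9) / 100 = 0.26 m
dt = (1.8 - 1.2) / 1000 = 6.0000e-04 s
NCV = dist / dt = 433.3 m/s


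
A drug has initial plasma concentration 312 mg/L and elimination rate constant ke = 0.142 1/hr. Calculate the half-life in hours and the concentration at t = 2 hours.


t_half = ln(2) / ke = 0.693147 / 0.142 = 4.881 hr
C(t) = C0 * exp(-ke*t) = 312 * exp(-0.142*2)
C(2) = 234.9 mg/L


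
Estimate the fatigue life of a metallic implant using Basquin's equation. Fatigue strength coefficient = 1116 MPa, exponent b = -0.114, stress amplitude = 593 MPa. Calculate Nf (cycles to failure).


sigma_a = sigma_f' * (2Nf)^b
2Nf = (sigma_a/sigma_f')^(1/b)
2Nf = (593/1116)^(1/-0.114)
2Nf = 256.36296
Nf = 128.2


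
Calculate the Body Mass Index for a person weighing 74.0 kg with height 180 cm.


BMI = weight / height^2
height = 180 cm = 1.8 m
BMI = 74.0 / 1.8^2
BMI = 22.84 kg/m^2


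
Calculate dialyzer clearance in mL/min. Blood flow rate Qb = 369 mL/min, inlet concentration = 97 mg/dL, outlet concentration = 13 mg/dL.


K = Qb * (Cb_in - Cb_out) / Cb_in
K = 369 * (97 - 13) / 97
K = 319.5 mL/min


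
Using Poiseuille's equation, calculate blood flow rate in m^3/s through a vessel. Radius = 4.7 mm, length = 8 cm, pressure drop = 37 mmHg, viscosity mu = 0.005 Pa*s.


Q = pi*r^4*dP / (8*mu*L)
r = 0.0047 m, L = 0.08 m
dP = 37 mmHg = 4932.914 Pa
Q = 0.002363 m^3/s


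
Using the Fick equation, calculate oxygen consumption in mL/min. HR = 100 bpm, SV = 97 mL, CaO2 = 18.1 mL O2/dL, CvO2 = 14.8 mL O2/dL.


CO = HR*SV = 100*97/1000 = 9.7 L/min
a-v O2 diff = 18.1 - 14.8 = 3.3 mL/dL
VO2 = CO * (CaO2-CvO2) * 10 dL/L
VO2 = 9.7 * 3.3 * 10
VO2 = 320.1 mL/min


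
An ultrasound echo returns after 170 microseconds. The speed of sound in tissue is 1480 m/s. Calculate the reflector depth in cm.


depth = c * t / 2
t = 170 us = 1.7000e-04 s
depth = 1480 * 1.7000e-04 / 2
depth = 0.1258 m = 12.58 cm


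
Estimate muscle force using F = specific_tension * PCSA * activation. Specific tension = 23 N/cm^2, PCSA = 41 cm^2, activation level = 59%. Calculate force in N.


F = sigma * PCSA * activation
F = 23 * 41 * 0.59
F = 556.4 N


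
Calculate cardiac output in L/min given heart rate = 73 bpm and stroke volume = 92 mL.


CO = HR * SV
CO = 73 * 92 / 1000
CO = 6.716 L/min


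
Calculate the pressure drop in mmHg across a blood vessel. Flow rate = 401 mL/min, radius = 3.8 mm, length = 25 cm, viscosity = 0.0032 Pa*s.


dP = 8*mu*L*Q / (pi*r^4)
Q = 401 mL/min = 6.68333e-06 m^3/s
dP = 65.2963 Pa = 65.2963 / 133.322 mmHg = 0.4898 mmHg


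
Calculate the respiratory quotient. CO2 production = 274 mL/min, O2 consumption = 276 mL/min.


RQ = VCO2 / VO2
RQ = 274 / 276
RQ = 0.9928


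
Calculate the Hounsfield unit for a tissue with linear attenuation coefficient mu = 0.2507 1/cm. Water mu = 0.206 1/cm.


HU = ((mu_tissue - mu_water) / mu_water) * 1000
HU = ((0.2507 - 0.206) / 0.206) * 1000
HU = 217


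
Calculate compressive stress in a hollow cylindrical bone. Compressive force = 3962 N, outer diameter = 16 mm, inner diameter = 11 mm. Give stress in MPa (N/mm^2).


A = pi*(r_o^2 - r_i^2)
r_o = 8 mm, r_i = 5.5 mm
A = 106.029 mm^2
sigma = F/A = 3962 / 106.029
sigma = 37.37 MPa


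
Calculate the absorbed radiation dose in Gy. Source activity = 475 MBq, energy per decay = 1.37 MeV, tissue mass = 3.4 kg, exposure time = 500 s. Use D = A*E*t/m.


A = 475 MBq = 4.7500e+08 Bq
E = 1.37 MeV = 2.19474e-13 J
D = A*E*t/m = 4.7500e+08*2.19474e-13*500/3.4
D = 0.01533 Gy


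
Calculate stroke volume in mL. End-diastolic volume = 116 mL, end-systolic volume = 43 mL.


SV = EDV - ESV
SV = 116 - 43
SV = 73 mL


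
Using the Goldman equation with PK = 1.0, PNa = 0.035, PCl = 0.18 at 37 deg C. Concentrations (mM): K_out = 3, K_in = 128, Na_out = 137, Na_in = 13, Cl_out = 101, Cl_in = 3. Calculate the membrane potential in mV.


Vm = (RT/F)*ln((PK*Ko + PNa*Nao + PCl*Cli)/(PK*Ki + PNa*Nai + PCl*Clo))
Numer = 8.335, Denom = 146.635
Vm = -76.63 mV


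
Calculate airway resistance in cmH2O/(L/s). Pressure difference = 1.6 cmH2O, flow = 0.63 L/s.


R = dP / flow
R = 1.6 / 0.63
R = 2.54 cmH2O/(L/s)


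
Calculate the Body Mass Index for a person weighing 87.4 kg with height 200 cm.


BMI = weight / height^2
height = 200 cm = 2 m
BMI = 87.4 / 2^2
BMI = 21.85 kg/m^2


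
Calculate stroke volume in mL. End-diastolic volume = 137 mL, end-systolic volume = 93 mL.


SV = EDV - ESV
SV = 137 - 93
SV = 44 mL


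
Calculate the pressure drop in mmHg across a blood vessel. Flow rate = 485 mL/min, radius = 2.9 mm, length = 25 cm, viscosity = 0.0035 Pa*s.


dP = 8*mu*L*Q / (pi*r^4)
Q = 485 mL/min = 8.08333e-06 m^3/s
dP = 254.652 Pa = 254.652 / 133.322 mmHg = 1.91 mmHg


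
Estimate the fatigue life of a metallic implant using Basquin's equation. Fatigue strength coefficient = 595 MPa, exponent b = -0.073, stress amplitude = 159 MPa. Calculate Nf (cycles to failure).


sigma_a = sigma_f' * (2Nf)^b
2Nf = (sigma_a/sigma_f')^(1/b)
2Nf = (159/595)^(1/-0.073)
2Nf = 70950708
Nf = 3.5475e+07


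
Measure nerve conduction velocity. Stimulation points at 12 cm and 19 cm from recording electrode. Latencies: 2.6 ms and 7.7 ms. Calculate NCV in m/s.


Distance = (19 - 12) / 100 = 0.07 m
dt = (7.7 - 2.6) / 1000 = 0.0051 s
NCV = dist / dt = 13.73 m/s


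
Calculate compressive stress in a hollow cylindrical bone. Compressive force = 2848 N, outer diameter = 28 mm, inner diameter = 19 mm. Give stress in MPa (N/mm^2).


A = pi*(r_o^2 - r_i^2)
r_o = 14 mm, r_i = 9.5 mm
A = 332.223 mm^2
sigma = F/A = 2848 / 332.223
sigma = 8.573 MPa


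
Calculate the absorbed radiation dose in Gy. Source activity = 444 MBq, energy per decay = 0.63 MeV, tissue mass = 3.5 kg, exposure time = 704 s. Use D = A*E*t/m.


A = 444 MBq = 4.4400e+08 Bq
E = 0.63 MeV = 1.00926e-13 J
D = A*E*t/m = 4.4400e+08*1.00926e-13*704/3.5
D = 0.009013 Gy


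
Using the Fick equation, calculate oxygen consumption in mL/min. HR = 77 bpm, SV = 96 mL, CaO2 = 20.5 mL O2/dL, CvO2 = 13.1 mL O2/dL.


CO = HR*SV = 77*96/1000 = 7.392 L/min
a-v O2 diff = 20.5 - 13.1 = 7.4 mL/dL
VO2 = CO * (CaO2-CvO2) * 10 dL/L
VO2 = 7.392 * 7.4 * 10
VO2 = 547 mL/min


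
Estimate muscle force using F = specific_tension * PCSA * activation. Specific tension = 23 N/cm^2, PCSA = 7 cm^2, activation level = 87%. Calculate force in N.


F = sigma * PCSA * activation
F = 23 * 7 * 0.87
F = 140.1 N


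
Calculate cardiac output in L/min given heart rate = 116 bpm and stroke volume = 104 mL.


CO = HR * SV
CO = 116 * 104 / 1000
CO = 12.06 L/min


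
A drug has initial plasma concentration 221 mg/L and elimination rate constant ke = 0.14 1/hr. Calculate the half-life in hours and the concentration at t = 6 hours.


t_half = ln(2) / ke = 0.693147 / 0.14 = 4.951 hr
C(t) = C0 * exp(-ke*t) = 221 * exp(-0.14*6)
C(6) = 95.41 mg/L


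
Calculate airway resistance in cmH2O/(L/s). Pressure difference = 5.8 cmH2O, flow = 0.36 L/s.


R = dP / flow
R = 5.8 / 0.36
R = 16.11 cmH2O/(L/s)


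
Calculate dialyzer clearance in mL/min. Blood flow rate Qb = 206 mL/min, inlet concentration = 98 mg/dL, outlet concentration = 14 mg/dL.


K = Qb * (Cb_in - Cb_out) / Cb_in
K = 206 * (98 - 14) / 98
K = 176.6 mL/min


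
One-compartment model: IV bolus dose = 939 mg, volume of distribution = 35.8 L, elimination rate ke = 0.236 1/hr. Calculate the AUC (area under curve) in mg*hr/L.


C0 = Dose/Vd = 939/35.8 = 26.2291 mg/L
AUC = C0/ke = 26.2291/0.236
AUC = 111.1 mg*hr/L


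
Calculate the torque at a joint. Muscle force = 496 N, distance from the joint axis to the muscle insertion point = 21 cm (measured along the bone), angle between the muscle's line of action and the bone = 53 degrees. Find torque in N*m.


Torque = F * d * sin(theta)   (moment arm = d*sin(theta))
d = 21 cm = 0.21 m
Torque = 496 * 0.21 * sin(53)
Torque = 83.19 N*m


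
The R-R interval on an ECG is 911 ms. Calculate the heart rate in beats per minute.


HR = 60 / RR_interval(s)
RR = 911 ms = 0.911 s
HR = 60 / 0.911 = 65.86 bpm


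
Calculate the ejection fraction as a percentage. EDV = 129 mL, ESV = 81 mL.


SV = EDV - ESV = 129 - 81 = 48 mL
EF = SV/EDV * 100 = 48/129 * 100
EF = 37.21%


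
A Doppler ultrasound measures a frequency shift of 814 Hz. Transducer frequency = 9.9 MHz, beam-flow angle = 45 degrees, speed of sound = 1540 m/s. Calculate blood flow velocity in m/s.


v = fd * c / (2 * f0 * cos(theta))
v = 814 * 1540 / (2 * 9.9000e+06 * cos(45))
v = 0.08954 m/s


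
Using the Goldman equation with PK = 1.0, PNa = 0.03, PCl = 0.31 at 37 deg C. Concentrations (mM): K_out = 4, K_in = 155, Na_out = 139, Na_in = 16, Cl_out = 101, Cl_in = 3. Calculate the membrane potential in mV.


Vm = (RT/F)*ln((PK*Ko + PNa*Nao + PCl*Cli)/(PK*Ki + PNa*Nai + PCl*Clo))
Numer = 9.1, Denom = 186.79
Vm = -80.76 mV


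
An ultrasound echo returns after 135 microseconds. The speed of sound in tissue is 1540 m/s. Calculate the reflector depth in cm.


depth = c * t / 2
t = 135 us = 1.3500e-04 s
depth = 1540 * 1.3500e-04 / 2
depth = 0.10395 m = 10.395 cm


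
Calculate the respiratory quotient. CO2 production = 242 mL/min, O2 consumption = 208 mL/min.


RQ = VCO2 / VO2
RQ = 242 / 208
RQ = 1.163


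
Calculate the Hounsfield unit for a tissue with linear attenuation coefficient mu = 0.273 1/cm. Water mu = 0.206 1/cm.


HU = ((mu_tissue - mu_water) / mu_water) * 1000
HU = ((0.273 - 0.206) / 0.206) * 1000
HU = 325.2


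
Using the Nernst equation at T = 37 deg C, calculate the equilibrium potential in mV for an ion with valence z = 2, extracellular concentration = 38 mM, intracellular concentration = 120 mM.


E = (RT/(zF)) * ln(C_out/C_in)
T = 37 + 273.15 = 310.15 K
E = (8.314 * 310.15 / (2 * 96485)) * ln(38/120)
E = -15.37 mV


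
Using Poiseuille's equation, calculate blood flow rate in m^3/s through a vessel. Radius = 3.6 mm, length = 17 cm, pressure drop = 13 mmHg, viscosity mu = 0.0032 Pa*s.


Q = pi*r^4*dP / (8*mu*L)
r = 0.0036 m, L = 0.17 m
dP = 13 mmHg = 1733.186 Pa
Q = 2.1014e-04 m^3/s


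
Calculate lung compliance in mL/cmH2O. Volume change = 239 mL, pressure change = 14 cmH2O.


C = dV / dP
C = 239 / 14
C = 17.07 mL/cmH2O


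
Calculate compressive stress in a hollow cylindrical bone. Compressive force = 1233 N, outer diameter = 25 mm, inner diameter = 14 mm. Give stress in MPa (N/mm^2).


A = pi*(r_o^2 - r_i^2)
r_o = 12.5 mm, r_i = 7 mm
A = 336.936 mm^2
sigma = F/A = 1233 / 336.936
sigma = 3.659 MPa


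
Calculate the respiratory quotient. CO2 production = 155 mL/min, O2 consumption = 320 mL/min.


RQ = VCO2 / VO2
RQ = 155 / 320
RQ = 0.4844


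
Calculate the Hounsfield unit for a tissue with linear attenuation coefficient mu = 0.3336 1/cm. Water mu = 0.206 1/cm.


HU = ((mu_tissue - mu_water) / mu_water) * 1000
HU = ((0.3336 - 0.206) / 0.206) * 1000
HU = 619.4


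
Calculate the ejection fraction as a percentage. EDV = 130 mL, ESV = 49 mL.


SV = EDV - ESV = 130 - 49 = 81 mL
EF = SV/EDV * 100 = 81/130 * 100
EF = 62.31%


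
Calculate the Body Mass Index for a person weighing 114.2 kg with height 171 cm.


BMI = weight / height^2
height = 171 cm = 1.71 m
BMI = 114.2 / 1.71^2
BMI = 39.05 kg/m^2


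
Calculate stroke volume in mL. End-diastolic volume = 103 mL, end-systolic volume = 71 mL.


SV = EDV - ESV
SV = 103 - 71
SV = 32 mL


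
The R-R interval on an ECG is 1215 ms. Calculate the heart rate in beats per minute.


HR = 60 / RR_interval(s)
RR = 1215 ms = 1.215 s
HR = 60 / 1.215 = 49.38 bpm


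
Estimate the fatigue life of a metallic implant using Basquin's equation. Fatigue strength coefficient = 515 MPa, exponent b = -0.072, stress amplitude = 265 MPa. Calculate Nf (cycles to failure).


sigma_a = sigma_f' * (2Nf)^b
2Nf = (sigma_a/sigma_f')^(1/b)
2Nf = (265/515)^(1/-0.072)
2Nf = 10181.144
Nf = 5091


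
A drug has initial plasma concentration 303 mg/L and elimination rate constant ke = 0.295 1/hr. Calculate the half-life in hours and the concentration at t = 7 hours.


t_half = ln(2) / ke = 0.693147 / 0.295 = 2.35 hr
C(t) = C0 * exp(-ke*t) = 303 * exp(-0.295*7)
C(7) = 38.43 mg/L


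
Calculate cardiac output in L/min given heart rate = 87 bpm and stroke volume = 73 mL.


CO = HR * SV
CO = 87 * 73 / 1000
CO = 6.351 L/min


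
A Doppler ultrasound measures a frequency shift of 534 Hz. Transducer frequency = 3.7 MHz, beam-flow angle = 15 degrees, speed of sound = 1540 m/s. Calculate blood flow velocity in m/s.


v = fd * c / (2 * f0 * cos(theta))
v = 534 * 1540 / (2 * 3.7000e+06 * cos(15))
v = 0.115 m/s


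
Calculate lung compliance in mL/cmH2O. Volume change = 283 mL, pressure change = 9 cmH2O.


C = dV / dP
C = 283 / 9
C = 31.44 mL/cmH2O


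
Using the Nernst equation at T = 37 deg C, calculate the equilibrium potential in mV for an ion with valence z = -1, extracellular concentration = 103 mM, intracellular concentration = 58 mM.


E = (RT/(zF)) * ln(C_out/C_in)
T = 37 + 273.15 = 310.15 K
E = (8.314 * 310.15 / (-1 * 96485)) * ln(103/58)
E = -15.35 mV


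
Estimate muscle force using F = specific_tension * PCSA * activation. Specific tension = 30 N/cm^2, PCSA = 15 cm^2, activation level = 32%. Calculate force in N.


F = sigma * PCSA * activation
F = 30 * 15 * 0.32
F = 144 N


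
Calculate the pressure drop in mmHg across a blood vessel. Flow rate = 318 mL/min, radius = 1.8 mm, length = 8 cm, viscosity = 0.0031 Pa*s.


dP = 8*mu*L*Q / (pi*r^4)
Q = 318 mL/min = 5.3e-06 m^3/s
dP = 318.844 Pa = 318.844 / 133.322 mmHg = 2.392 mmHg


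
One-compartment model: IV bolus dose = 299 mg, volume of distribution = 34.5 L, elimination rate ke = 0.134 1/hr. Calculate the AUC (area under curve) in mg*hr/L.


C0 = Dose/Vd = 299/34.5 = 8.66667 mg/L
AUC = C0/ke = 8.66667/0.134
AUC = 64.68 mg*hr/L


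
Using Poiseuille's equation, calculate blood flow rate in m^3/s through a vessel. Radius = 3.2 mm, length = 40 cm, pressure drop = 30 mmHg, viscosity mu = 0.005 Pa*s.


Q = pi*r^4*dP / (8*mu*L)
r = 0.0032 m, L = 0.4 m
dP = 30 mmHg = 3999.66 Pa
Q = 8.2348e-05 m^3/s


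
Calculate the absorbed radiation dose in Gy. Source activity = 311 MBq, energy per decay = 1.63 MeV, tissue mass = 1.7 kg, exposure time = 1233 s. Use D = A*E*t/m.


A = 311 MBq = 3.1100e+08 Bq
E = 1.63 MeV = 2.61126e-13 J
D = A*E*t/m = 3.1100e+08*2.61126e-13*1233/1.7
D = 0.0589 Gy


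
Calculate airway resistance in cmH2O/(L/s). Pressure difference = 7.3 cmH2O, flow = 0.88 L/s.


R = dP / flow
R = 7.3 / 0.88
R = 8.295 cmH2O/(L/s)


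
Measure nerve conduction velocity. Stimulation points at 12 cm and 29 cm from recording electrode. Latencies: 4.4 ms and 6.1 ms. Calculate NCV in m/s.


Distance = (29 - 12) / 100 = 0.17 m
dt = (6.1 - 4.4) / 1000 = 0.0017 s
NCV = dist / dt = 100 m/s


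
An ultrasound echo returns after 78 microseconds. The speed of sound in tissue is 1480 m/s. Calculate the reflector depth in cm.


depth = c * t / 2
t = 78 us = 7.8000e-05 s
depth = 1480 * 7.8000e-05 / 2
depth = 0.05772 m = 5.772 cm


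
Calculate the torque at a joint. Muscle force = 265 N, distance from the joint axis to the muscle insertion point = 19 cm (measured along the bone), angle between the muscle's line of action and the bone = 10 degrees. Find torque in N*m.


Torque = F * d * sin(theta)   (moment arm = d*sin(theta))
d = 19 cm = 0.19 m
Torque = 265 * 0.19 * sin(10)
Torque = 8.743 N*m


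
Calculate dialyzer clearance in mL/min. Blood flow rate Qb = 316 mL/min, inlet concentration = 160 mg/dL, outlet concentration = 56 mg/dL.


K = Qb * (Cb_in - Cb_out) / Cb_in
K = 316 * (160 - 56) / 160
K = 205.4 mL/min


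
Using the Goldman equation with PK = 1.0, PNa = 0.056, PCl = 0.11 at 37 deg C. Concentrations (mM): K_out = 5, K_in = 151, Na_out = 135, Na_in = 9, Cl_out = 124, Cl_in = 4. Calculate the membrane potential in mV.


Vm = (RT/F)*ln((PK*Ko + PNa*Nao + PCl*Cli)/(PK*Ki + PNa*Nai + PCl*Clo))
Numer = 13, Denom = 165.144
Vm = -67.93 mV


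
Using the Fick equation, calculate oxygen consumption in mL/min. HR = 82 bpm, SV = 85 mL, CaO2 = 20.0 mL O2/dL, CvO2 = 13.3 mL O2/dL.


CO = HR*SV = 82*85/1000 = 6.97 L/min
a-v O2 diff = 20.0 - 13.3 = 6.7 mL/dL
VO2 = CO * (CaO2-CvO2) * 10 dL/L
VO2 = 6.97 * 6.7 * 10
VO2 = 467 mL/min


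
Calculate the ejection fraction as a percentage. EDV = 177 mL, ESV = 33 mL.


SV = EDV - ESV = 177 - 33 = 144 mL
EF = SV/EDV * 100 = 144/177 * 100
EF = 81.36%


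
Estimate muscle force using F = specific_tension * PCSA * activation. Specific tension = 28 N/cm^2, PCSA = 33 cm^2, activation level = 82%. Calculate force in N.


F = sigma * PCSA * activation
F = 28 * 33 * 0.82
F = 757.7 N


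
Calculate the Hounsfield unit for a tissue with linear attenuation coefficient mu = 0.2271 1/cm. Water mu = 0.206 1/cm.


HU = ((mu_tissue - mu_water) / mu_water) * 1000
HU = ((0.2271 - 0.206) / 0.206) * 1000
HU = 102.4


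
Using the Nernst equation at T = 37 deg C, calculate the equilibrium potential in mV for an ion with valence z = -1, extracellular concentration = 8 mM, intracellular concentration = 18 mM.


E = (RT/(zF)) * ln(C_out/C_in)
T = 37 + 273.15 = 310.15 K
E = (8.314 * 310.15 / (-1 * 96485)) * ln(8/18)
E = 21.67 mV


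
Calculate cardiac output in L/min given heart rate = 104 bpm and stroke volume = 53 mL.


CO = HR * SV
CO = 104 * 53 / 1000
CO = 5.512 L/min


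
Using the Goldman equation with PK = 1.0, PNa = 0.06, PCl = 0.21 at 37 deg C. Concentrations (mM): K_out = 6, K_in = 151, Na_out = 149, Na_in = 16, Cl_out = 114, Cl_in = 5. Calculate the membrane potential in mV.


Vm = (RT/F)*ln((PK*Ko + PNa*Nao + PCl*Cli)/(PK*Ki + PNa*Nai + PCl*Clo))
Numer = 15.99, Denom = 175.9
Vm = -64.09 mV


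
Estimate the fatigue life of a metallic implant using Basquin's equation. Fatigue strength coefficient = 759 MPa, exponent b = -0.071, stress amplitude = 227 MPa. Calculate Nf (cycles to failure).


sigma_a = sigma_f' * (2Nf)^b
2Nf = (sigma_a/sigma_f')^(1/b)
2Nf = (227/759)^(1/-0.071)
2Nf = 24172568
Nf = 1.2086e+07


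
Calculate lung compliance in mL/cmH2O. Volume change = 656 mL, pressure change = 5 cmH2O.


C = dV / dP
C = 656 / 5
C = 131.2 mL/cmH2O


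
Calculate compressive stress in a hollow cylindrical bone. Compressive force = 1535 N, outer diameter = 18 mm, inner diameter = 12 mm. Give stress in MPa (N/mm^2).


A = pi*(r_o^2 - r_i^2)
r_o = 9 mm, r_i = 6 mm
A = 141.372 mm^2
sigma = F/A = 1535 / 141.372
sigma = 10.86 MPa


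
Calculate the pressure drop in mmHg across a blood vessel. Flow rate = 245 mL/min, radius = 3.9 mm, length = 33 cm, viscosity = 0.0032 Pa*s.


dP = 8*mu*L*Q / (pi*r^4)
Q = 245 mL/min = 4.08333e-06 m^3/s
dP = 47.4635 Pa = 47.4635 / 133.322 mmHg = 0.356 mmHg


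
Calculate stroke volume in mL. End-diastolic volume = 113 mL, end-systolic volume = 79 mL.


SV = EDV - ESV
SV = 113 - 79
SV = 34 mL


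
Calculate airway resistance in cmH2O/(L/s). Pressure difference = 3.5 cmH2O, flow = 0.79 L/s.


R = dP / flow
R = 3.5 / 0.79
R = 4.43 cmH2O/(L/s)


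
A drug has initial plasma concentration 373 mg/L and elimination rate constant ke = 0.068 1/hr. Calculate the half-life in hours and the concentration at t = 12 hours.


t_half = ln(2) / ke = 0.693147 / 0.068 = 10.19 hr
C(t) = C0 * exp(-ke*t) = 373 * exp(-0.068*12)
C(12) = 164.9 mg/L


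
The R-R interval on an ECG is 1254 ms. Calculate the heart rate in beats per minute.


HR = 60 / RR_interval(s)
RR = 1254 ms = 1.254 s
HR = 60 / 1.254 = 47.85 bpm


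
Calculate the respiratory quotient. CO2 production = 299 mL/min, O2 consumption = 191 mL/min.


RQ = VCO2 / VO2
RQ = 299 / 191
RQ = 1.565


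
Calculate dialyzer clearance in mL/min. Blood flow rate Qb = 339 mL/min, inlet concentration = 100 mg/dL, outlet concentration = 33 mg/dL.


K = Qb * (Cb_in - Cb_out) / Cb_in
K = 339 * (100 - 33) / 100
K = 227.1 mL/min


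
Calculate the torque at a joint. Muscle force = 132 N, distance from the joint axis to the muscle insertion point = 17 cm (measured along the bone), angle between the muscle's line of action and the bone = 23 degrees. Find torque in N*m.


Torque = F * d * sin(theta)   (moment arm = d*sin(theta))
d = 17 cm = 0.17 m
Torque = 132 * 0.17 * sin(23)
Torque = 8.768 N*m


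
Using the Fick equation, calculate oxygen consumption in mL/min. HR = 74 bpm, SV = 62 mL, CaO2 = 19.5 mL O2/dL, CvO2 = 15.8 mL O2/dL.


CO = HR*SV = 74*62/1000 = 4.588 L/min
a-v O2 diff = 19.5 - 15.8 = 3.7 mL/dL
VO2 = CO * (CaO2-CvO2) * 10 dL/L
VO2 = 4.588 * 3.7 * 10
VO2 = 169.8 mL/min


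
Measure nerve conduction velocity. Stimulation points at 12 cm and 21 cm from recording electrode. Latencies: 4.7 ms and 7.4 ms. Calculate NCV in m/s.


Distance = (21 - 12) / 100 = 0.09 m
dt = (7.4 - 4.7) / 1000 = 0.0027 s
NCV = dist / dt = 33.33 m/s


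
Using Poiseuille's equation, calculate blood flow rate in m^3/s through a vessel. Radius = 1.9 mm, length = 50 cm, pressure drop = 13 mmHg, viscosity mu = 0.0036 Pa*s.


Q = pi*r^4*dP / (8*mu*L)
r = 0.0019 m, L = 0.5 m
dP = 13 mmHg = 1733.186 Pa
Q = 4.9277e-06 m^3/s


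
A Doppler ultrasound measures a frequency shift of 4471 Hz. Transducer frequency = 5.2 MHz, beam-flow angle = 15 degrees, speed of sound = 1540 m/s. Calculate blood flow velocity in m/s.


v = fd * c / (2 * f0 * cos(theta))
v = 4471 * 1540 / (2 * 5.2000e+06 * cos(15))
v = 0.6854 m/s


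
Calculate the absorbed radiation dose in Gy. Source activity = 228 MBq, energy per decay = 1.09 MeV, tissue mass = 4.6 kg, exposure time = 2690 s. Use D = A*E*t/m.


A = 228 MBq = 2.2800e+08 Bq
E = 1.09 MeV = 1.74618e-13 J
D = A*E*t/m = 2.2800e+08*1.74618e-13*2690/4.6
D = 0.02328 Gy


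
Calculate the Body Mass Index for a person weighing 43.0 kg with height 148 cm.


BMI = weight / height^2
height = 148 cm = 1.48 m
BMI = 43.0 / 1.48^2
BMI = 19.63 kg/m^2


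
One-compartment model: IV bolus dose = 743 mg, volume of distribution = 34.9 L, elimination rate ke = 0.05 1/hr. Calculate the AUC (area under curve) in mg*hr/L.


C0 = Dose/Vd = 743/34.9 = 21.2894 mg/L
AUC = C0/ke = 21.2894/0.05
AUC = 425.8 mg*hr/L


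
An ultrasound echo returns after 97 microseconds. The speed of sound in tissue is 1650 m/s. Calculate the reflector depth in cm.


depth = c * t / 2
t = 97 us = 9.7000e-05 s
depth = 1650 * 9.7000e-05 / 2
depth = 0.080025 m = 8.0025 cm


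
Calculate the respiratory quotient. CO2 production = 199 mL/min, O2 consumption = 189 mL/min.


RQ = VCO2 / VO2
RQ = 199 / 189
RQ = 1.053


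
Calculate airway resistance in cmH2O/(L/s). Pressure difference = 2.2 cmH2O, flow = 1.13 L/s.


R = dP / flow
R = 2.2 / 1.13
R = 1.947 cmH2O/(L/s)


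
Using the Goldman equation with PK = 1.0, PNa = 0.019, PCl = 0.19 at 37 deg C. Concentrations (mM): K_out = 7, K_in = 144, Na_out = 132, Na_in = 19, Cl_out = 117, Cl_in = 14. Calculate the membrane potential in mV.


Vm = (RT/F)*ln((PK*Ko + PNa*Nao + PCl*Cli)/(PK*Ki + PNa*Nai + PCl*Clo))
Numer = 12.168, Denom = 166.591
Vm = -69.93 mV


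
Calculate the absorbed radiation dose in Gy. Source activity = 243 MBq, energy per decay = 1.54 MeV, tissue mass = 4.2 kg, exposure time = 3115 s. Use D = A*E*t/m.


A = 243 MBq = 2.4300e+08 Bq
E = 1.54 MeV = 2.46708e-13 J
D = A*E*t/m = 2.4300e+08*2.46708e-13*3115/4.2
D = 0.04446 Gy


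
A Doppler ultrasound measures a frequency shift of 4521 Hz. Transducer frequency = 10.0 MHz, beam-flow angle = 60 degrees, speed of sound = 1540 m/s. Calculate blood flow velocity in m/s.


v = fd * c / (2 * f0 * cos(theta))
v = 4521 * 1540 / (2 * 1.0000e+07 * cos(60))
v = 0.6962 m/s


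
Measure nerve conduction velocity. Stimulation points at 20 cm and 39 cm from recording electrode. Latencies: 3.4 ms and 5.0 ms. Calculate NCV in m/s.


Distance = (39 - 20) / 100 = 0.19 m
dt = (5.0 - 3.4) / 1000 = 0.0016 s
NCV = dist / dt = 118.8 m/s


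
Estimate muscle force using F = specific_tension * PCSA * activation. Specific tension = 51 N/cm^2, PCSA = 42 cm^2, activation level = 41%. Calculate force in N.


F = sigma * PCSA * activation
F = 51 * 42 * 0.41
F = 878.2 N


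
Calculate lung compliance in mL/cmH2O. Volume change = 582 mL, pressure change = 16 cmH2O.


C = dV / dP
C = 582 / 16
C = 36.38 mL/cmH2O


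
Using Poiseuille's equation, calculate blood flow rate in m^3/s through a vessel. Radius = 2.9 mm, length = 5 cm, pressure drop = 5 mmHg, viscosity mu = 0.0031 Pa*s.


Q = pi*r^4*dP / (8*mu*L)
r = 0.0029 m, L = 0.05 m
dP = 5 mmHg = 666.61 Pa
Q = 1.1945e-04 m^3/s


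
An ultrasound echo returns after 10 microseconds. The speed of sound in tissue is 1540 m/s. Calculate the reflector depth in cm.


depth = c * t / 2
t = 10 us = 1.0000e-05 s
depth = 1540 * 1.0000e-05 / 2
depth = 0.0077 m = 0.77 cm


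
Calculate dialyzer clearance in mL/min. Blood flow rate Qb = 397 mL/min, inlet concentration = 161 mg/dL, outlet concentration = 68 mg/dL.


K = Qb * (Cb_in - Cb_out) / Cb_in
K = 397 * (161 - 68) / 161
K = 229.3 mL/min


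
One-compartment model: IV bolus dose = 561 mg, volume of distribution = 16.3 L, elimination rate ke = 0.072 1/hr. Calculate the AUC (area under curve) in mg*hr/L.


C0 = Dose/Vd = 561/16.3 = 34.4172 mg/L
AUC = C0/ke = 34.4172/0.072
AUC = 478 mg*hr/L


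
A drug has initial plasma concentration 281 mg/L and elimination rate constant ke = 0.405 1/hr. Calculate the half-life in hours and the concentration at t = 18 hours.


t_half = ln(2) / ke = 0.693147 / 0.405 = 1.711 hr
C(t) = C0 * exp(-ke*t) = 281 * exp(-0.405*18)
C(18) = 0.1917 mg/L


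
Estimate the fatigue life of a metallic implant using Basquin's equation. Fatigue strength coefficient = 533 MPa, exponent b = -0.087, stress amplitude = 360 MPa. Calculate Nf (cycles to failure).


sigma_a = sigma_f' * (2Nf)^b
2Nf = (sigma_a/sigma_f')^(1/b)
2Nf = (360/533)^(1/-0.087)
2Nf = 90.971361
Nf = 45.49


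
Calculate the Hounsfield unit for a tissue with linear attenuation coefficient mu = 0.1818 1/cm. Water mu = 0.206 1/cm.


HU = ((mu_tissue - mu_water) / mu_water) * 1000
HU = ((0.1818 - 0.206) / 0.206) * 1000
HU = -117.5


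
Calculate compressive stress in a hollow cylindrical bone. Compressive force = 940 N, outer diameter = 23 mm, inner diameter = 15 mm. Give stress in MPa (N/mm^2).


A = pi*(r_o^2 - r_i^2)
r_o = 11.5 mm, r_i = 7.5 mm
A = 238.761 mm^2
sigma = F/A = 940 / 238.761
sigma = 3.937 MPa


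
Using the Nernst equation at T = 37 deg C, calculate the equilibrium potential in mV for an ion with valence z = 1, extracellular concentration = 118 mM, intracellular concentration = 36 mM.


E = (RT/(zF)) * ln(C_out/C_in)
T = 37 + 273.15 = 310.15 K
E = (8.314 * 310.15 / (1 * 96485)) * ln(118/36)
E = 31.73 mV


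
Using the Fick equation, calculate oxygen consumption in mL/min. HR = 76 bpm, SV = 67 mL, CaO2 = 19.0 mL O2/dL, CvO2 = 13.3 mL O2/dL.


CO = HR*SV = 76*67/1000 = 5.092 L/min
a-v O2 diff = 19.0 - 13.3 = 5.7 mL/dL
VO2 = CO * (CaO2-CvO2) * 10 dL/L
VO2 = 5.092 * 5.7 * 10
VO2 = 290.2 mL/min


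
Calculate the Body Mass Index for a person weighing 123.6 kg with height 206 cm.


BMI = weight / height^2
height = 206 cm = 2.06 m
BMI = 123.6 / 2.06^2
BMI = 29.13 kg/m^2


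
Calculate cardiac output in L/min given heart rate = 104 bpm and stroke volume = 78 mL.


CO = HR * SV
CO = 104 * 78 / 1000
CO = 8.112 L/min


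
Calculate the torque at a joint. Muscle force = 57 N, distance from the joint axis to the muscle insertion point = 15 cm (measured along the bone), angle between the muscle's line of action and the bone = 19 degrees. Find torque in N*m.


Torque = F * d * sin(theta)   (moment arm = d*sin(theta))
d = 15 cm = 0.15 m
Torque = 57 * 0.15 * sin(19)
Torque = 2.784 N*m


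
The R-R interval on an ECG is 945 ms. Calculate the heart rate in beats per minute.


HR = 60 / RR_interval(s)
RR = 945 ms = 0.945 s
HR = 60 / 0.945 = 63.49 bpm


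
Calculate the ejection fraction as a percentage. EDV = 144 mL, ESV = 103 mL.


SV = EDV - ESV = 144 - 103 = 41 mL
EF = SV/EDV * 100 = 41/144 * 100
EF = 28.47%


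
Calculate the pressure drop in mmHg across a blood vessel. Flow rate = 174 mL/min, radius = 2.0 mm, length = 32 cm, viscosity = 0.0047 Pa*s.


dP = 8*mu*L*Q / (pi*r^4)
Q = 174 mL/min = 2.9e-06 m^3/s
dP = 694.17 Pa = 694.17 / 133.322 mmHg = 5.207 mmHg


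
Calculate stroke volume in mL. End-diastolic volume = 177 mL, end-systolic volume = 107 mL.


SV = EDV - ESV
SV = 177 - 107
SV = 70 mL


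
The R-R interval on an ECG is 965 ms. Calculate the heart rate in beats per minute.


HR = 60 / RR_interval(s)
RR = 965 ms = 0.965 s
HR = 60 / 0.965 = 62.18 bpm


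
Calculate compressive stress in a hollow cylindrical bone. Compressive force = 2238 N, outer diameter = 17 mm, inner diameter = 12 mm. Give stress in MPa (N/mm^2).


A = pi*(r_o^2 - r_i^2)
r_o = 8.5 mm, r_i = 6 mm
A = 113.883 mm^2
sigma = F/A = 2238 / 113.883
sigma = 19.65 MPa


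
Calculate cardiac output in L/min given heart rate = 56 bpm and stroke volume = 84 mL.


CO = HR * SV
CO = 56 * 84 / 1000
CO = 4.704 L/min


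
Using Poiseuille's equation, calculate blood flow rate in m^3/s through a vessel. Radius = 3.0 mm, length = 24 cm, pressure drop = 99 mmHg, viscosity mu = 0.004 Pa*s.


Q = pi*r^4*dP / (8*mu*L)
r = 0.003 m, L = 0.24 m
dP = 99 mmHg = 13198.878 Pa
Q = 4.3733e-04 m^3/s


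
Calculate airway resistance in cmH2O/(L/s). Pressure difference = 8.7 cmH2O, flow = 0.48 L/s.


R = dP / flow
R = 8.7 / 0.48
R = 18.12 cmH2O/(L/s)


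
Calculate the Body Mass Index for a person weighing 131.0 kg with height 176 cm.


BMI = weight / height^2
height = 176 cm = 1.76 m
BMI = 131.0 / 1.76^2
BMI = 42.29 kg/m^2


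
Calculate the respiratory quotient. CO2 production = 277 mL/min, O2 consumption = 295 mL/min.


RQ = VCO2 / VO2
RQ = 277 / 295
RQ = 0.939


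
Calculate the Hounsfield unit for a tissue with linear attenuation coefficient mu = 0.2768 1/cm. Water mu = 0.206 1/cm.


HU = ((mu_tissue - mu_water) / mu_water) * 1000
HU = ((0.2768 - 0.206) / 0.206) * 1000
HU = 343.7


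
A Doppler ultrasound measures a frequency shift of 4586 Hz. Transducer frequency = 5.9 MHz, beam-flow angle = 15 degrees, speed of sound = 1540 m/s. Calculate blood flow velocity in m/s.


v = fd * c / (2 * f0 * cos(theta))
v = 4586 * 1540 / (2 * 5.9000e+06 * cos(15))
v = 0.6196 m/s


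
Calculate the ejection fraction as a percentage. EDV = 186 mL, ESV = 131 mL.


SV = EDV - ESV = 186 - 131 = 55 mL
EF = SV/EDV * 100 = 55/186 * 100
EF = 29.57%


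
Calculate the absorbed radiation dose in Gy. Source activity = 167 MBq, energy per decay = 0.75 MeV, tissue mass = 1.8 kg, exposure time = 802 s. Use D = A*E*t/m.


A = 167 MBq = 1.6700e+08 Bq
E = 0.75 MeV = 1.2015e-13 J
D = A*E*t/m = 1.6700e+08*1.2015e-13*802/1.8
D = 0.00894 Gy


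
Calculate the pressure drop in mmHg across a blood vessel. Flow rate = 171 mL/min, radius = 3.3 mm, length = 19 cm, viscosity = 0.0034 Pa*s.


dP = 8*mu*L*Q / (pi*r^4)
Q = 171 mL/min = 2.85e-06 m^3/s
dP = 39.5332 Pa = 39.5332 / 133.322 mmHg = 0.2965 mmHg


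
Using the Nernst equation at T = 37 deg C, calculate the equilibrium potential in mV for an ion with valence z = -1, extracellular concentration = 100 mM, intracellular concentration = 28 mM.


E = (RT/(zF)) * ln(C_out/C_in)
T = 37 + 273.15 = 310.15 K
E = (8.314 * 310.15 / (-1 * 96485)) * ln(100/28)
E = -34.02 mV


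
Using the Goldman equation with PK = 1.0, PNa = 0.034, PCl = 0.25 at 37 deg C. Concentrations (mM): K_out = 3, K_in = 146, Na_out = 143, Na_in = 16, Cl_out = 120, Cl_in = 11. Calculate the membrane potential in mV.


Vm = (RT/F)*ln((PK*Ko + PNa*Nao + PCl*Cli)/(PK*Ki + PNa*Nai + PCl*Clo))
Numer = 10.612, Denom = 176.544
Vm = -75.14 mV


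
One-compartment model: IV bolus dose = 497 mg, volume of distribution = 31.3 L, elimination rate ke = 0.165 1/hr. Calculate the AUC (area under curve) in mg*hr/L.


C0 = Dose/Vd = 497/31.3 = 15.8786 mg/L
AUC = C0/ke = 15.8786/0.165
AUC = 96.23 mg*hr/L


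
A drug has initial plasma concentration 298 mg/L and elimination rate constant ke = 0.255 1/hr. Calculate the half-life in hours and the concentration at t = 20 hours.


t_half = ln(2) / ke = 0.693147 / 0.255 = 2.718 hr
C(t) = C0 * exp(-ke*t) = 298 * exp(-0.255*20)
C(20) = 1.817 mg/L


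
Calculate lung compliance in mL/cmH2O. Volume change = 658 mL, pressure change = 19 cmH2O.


C = dV / dP
C = 658 / 19
C = 34.63 mL/cmH2O


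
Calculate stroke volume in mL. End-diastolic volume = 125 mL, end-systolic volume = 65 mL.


SV = EDV - ESV
SV = 125 - 65
SV = 60 mL


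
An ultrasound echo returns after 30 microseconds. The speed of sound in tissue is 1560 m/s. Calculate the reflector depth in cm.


depth = c * t / 2
t = 30 us = 3.0000e-05 s
depth = 1560 * 3.0000e-05 / 2
depth = 0.0234 m = 2.34 cm


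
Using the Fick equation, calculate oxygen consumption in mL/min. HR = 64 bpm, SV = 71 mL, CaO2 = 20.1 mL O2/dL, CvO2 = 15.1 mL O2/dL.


CO = HR*SV = 64*71/1000 = 4.544 L/min
a-v O2 diff = 20.1 - 15.1 = 5 mL/dL
VO2 = CO * (CaO2-CvO2) * 10 dL/L
VO2 = 4.544 * 5 * 10
VO2 = 227.2 mL/min


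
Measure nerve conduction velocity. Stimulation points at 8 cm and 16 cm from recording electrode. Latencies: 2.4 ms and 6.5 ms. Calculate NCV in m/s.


Distance = (16 - 8) / 100 = 0.08 m
dt = (6.5 - 2.4) / 1000 = 0.0041 s
NCV = dist / dt = 19.51 m/s


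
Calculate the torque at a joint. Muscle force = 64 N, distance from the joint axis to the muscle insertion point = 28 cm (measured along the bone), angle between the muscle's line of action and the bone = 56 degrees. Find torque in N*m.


Torque = F * d * sin(theta)   (moment arm = d*sin(theta))
d = 28 cm = 0.28 m
Torque = 64 * 0.28 * sin(56)
Torque = 14.86 N*m


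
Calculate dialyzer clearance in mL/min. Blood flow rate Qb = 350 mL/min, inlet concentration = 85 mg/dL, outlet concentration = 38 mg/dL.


K = Qb * (Cb_in - Cb_out) / Cb_in
K = 350 * (85 - 38) / 85
K = 193.5 mL/min


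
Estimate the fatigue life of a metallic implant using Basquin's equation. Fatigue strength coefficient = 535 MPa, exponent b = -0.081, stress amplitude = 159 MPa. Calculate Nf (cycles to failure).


sigma_a = sigma_f' * (2Nf)^b
2Nf = (sigma_a/sigma_f')^(1/b)
2Nf = (159/535)^(1/-0.081)
2Nf = 3203596
Nf = 1.6018e+06


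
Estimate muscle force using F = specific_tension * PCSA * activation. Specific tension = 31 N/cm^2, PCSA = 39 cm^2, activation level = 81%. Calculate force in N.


F = sigma * PCSA * activation
F = 31 * 39 * 0.81
F = 979.3 N


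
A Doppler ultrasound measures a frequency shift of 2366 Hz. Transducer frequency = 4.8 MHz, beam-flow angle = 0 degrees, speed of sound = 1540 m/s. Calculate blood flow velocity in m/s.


v = fd * c / (2 * f0 * cos(theta))
v = 2366 * 1540 / (2 * 4.8000e+06 * cos(0))
v = 0.3795 m/s
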